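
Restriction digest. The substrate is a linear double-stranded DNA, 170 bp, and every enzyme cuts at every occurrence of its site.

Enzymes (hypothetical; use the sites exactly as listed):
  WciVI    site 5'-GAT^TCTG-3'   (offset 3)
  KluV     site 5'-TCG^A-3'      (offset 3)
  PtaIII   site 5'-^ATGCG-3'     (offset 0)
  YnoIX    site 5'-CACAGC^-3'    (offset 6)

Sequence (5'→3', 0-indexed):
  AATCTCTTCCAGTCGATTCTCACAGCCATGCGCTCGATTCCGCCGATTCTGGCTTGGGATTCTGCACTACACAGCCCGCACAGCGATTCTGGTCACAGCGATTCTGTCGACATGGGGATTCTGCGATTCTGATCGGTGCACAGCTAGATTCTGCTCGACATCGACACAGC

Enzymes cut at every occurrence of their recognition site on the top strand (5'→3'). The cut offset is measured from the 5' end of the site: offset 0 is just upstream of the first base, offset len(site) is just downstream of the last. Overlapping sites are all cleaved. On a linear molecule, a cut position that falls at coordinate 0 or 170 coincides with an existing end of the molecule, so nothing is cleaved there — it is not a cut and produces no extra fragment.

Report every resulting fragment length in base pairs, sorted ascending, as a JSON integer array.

Scan for sites:
  WciVI (GATTCTG, off=3): starts [44, 57, 84, 99, 116, 124, 146] → cuts [47, 60, 87, 102, 119, 127, 149]
  KluV (TCGA, off=3): starts [12, 33, 106, 154, 160] → cuts [15, 36, 109, 157, 163]
  PtaIII (ATGCG, off=0): starts [27] → cuts [27]
  YnoIX (CACAGC, off=6): starts [20, 69, 78, 93, 138, 164] → cuts [26, 75, 84, 99, 144] (position 170 is a terminus of the linear molecule — no cut)

Pooled cuts: [15, 26, 27, 36, 47, 60, 75, 84, 87, 99, 102, 109, 119, 127, 144, 149, 157, 163]

Fragments:
  [0,15): 15 bp
  [15,26): 11 bp
  [26,27): 1 bp
  [27,36): 9 bp
  [36,47): 11 bp
  [47,60): 13 bp
  [60,75): 15 bp
  [75,84): 9 bp
  [84,87): 3 bp
  [87,99): 12 bp
  [99,102): 3 bp
  [102,109): 7 bp
  [109,119): 10 bp
  [119,127): 8 bp
  [127,144): 17 bp
  [144,149): 5 bp
  [149,157): 8 bp
  [157,163): 6 bp
  [163,170): 7 bp

[1,3,3,5,6,7,7,8,8,9,9,10,11,11,12,13,15,15,17]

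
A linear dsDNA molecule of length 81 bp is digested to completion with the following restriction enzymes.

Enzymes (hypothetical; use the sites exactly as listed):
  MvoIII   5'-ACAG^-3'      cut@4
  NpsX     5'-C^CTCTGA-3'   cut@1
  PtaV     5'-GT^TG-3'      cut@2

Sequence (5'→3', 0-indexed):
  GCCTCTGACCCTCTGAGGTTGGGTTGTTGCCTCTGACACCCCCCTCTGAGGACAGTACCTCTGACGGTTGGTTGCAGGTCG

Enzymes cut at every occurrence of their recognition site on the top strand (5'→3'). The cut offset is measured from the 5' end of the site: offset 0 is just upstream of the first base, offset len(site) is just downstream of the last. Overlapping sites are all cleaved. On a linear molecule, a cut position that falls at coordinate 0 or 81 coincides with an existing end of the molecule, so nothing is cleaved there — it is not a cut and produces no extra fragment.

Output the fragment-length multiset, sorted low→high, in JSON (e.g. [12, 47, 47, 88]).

Per-enzyme occurrences:
  MvoIII ACAG/4: at [51] ⇒ [55]
  NpsX CCTCTGA/1: at [1, 9, 29, 42, 57] ⇒ [2, 10, 30, 43, 58]
  PtaV GTTG/2: at [17, 22, 25, 66, 70] ⇒ [19, 24, 27, 68, 72]

Pooled cuts: [2, 10, 19, 24, 27, 30, 43, 55, 58, 68, 72]

Fragments:
  [0,2): 2 bp
  [2,10): 8 bp
  [10,19): 9 bp
  [19,24): 5 bp
  [24,27): 3 bp
  [27,30): 3 bp
  [30,43): 13 bp
  [43,55): 12 bp
  [55,58): 3 bp
  [58,68): 10 bp
  [68,72): 4 bp
  [72,81): 9 bp

[2,3,3,3,4,5,8,9,9,10,12,13]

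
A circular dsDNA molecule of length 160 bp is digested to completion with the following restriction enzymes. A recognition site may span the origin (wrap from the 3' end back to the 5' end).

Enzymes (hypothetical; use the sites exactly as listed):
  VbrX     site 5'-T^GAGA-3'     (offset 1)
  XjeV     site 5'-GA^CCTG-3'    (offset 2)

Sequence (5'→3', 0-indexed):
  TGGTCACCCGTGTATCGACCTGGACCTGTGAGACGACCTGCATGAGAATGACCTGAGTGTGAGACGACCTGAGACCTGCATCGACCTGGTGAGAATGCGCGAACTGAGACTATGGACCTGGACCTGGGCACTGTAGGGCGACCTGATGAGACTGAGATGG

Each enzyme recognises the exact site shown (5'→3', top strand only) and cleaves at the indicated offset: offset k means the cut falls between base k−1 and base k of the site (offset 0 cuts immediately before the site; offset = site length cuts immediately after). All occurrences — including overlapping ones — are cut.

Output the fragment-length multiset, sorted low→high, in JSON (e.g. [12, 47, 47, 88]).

[3,4,5,6,6,6,6,6,7,7,7,8,9,10,11,15,19,25]

Per-enzyme occurrences:
  VbrX TGAGA/1: at [28, 42, 59, 69, 89, 104, 146, 152] ⇒ [29, 43, 60, 70, 90, 105, 147, 153]
  XjeV GACCTG/2: at [16, 22, 34, 49, 65, 72, 82, 114, 120, 139] ⇒ [18, 24, 36, 51, 67, 74, 84, 116, 122, 141]

Pooled cuts: [18, 24, 29, 36, 43, 51, 60, 67, 70, 74, 84, 90, 105, 116, 122, 141, 147, 153]

Fragments:
  18→24: 6 bp
  24→29: 5 bp
  29→36: 7 bp
  36→43: 7 bp
  43→51: 8 bp
  51→60: 9 bp
  60→67: 7 bp
  67→70: 3 bp
  70→74: 4 bp
  74→84: 10 bp
  84→90: 6 bp
  90→105: 15 bp
  105→116: 11 bp
  116→122: 6 bp
  122→141: 19 bp
  141→147: 6 bp
  147→153: 6 bp
  153→18 (wrap): 160-153+18 = 25 bp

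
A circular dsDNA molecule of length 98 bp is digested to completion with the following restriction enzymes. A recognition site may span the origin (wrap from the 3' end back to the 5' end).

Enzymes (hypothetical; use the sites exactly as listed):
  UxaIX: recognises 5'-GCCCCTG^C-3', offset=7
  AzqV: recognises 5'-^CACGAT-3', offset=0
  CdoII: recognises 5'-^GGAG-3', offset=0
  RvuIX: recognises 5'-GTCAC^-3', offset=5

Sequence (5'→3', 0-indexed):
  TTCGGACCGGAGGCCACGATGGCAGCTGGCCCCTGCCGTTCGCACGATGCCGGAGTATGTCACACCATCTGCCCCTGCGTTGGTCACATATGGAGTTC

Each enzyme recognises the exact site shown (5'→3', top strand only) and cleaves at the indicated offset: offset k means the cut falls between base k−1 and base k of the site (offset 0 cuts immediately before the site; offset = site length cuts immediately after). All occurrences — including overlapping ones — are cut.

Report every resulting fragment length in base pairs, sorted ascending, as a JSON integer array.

Scan for sites:
  UxaIX (GCCCCTGC, off=7): starts [28, 70] → cuts [35, 77]
  AzqV (CACGAT, off=0): starts [14, 42] → cuts [14, 42]
  CdoII (GGAG, off=0): starts [8, 51, 91] → cuts [8, 51, 91]
  RvuIX (GTCAC, off=5): starts [58, 82] → cuts [63, 87]

Pooled cuts: [8, 14, 35, 42, 51, 63, 77, 87, 91]

Fragments:
  8→14: 6 bp
  14→35: 21 bp
  35→42: 7 bp
  42→51: 9 bp
  51→63: 12 bp
  63→77: 14 bp
  77→87: 10 bp
  87→91: 4 bp
  91→8 (wrap): 98-91+8 = 15 bp

[4,6,7,9,10,12,14,15,21]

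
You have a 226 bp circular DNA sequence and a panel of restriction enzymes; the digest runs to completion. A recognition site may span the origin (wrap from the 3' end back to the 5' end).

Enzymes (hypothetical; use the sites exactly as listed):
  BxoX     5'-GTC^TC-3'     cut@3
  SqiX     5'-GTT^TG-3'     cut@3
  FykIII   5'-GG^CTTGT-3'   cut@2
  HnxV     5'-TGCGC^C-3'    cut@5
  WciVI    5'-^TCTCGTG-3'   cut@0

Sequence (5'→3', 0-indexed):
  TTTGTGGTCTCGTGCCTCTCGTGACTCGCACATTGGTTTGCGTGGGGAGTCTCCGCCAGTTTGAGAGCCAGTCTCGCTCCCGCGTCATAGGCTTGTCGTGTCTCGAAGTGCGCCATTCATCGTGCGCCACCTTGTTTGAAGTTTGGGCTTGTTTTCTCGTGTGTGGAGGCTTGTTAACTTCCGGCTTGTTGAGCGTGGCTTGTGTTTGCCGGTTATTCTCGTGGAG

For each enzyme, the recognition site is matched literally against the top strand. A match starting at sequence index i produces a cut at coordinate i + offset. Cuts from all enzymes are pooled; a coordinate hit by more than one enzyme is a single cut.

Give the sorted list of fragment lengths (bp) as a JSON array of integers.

Scan for sites:
  BxoX (GTCTC, off=3): starts [6, 48, 70, 99] → cuts [9, 51, 73, 102]
  SqiX (GTTTG, off=3): starts [35, 58, 133, 140, 203, 225] → cuts [2, 38, 61, 136, 143, 206]
  FykIII (GGCTTGT, off=2): starts [89, 145, 167, 182, 196] → cuts [91, 147, 169, 184, 198]
  HnxV (TGCGCC, off=5): starts [108, 122] → cuts [113, 127]
  WciVI (TCTCGTG, off=0): starts [7, 16, 154, 216] → cuts [7, 16, 154, 216]

Pooled cuts: [2, 7, 9, 16, 38, 51, 61, 73, 91, 102, 113, 127, 136, 143, 147, 154, 169, 184, 198, 206, 216]

Fragment lengths:
  2→7: 5 bp
  7→9: 2 bp
  9→16: 7 bp
  16→38: 22 bp
  38→51: 13 bp
  51→61: 10 bp
  61→73: 12 bp
  73→91: 18 bp
  91→102: 11 bp
  102→113: 11 bp
  113→127: 14 bp
  127→136: 9 bp
  136→143: 7 bp
  143→147: 4 bp
  147→154: 7 bp
  154→169: 15 bp
  169→184: 15 bp
  184→198: 14 bp
  198→206: 8 bp
  206→216: 10 bp
  216→2 (wrap): 226-216+2 = 12 bp

[2,4,5,7,7,7,8,9,10,10,11,11,12,12,13,14,14,15,15,18,22]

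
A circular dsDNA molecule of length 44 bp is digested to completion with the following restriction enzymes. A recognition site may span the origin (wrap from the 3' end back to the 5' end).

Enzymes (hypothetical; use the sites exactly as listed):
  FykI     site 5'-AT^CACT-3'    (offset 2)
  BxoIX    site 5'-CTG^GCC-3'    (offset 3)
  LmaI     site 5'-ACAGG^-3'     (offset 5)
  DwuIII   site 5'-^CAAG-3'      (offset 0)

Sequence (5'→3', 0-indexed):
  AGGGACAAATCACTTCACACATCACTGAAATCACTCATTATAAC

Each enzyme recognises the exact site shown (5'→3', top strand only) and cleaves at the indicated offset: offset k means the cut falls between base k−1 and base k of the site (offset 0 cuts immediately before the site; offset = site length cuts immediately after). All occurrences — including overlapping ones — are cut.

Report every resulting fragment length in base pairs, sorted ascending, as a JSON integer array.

[7,9,12,16]

Site scan:
  FykI ATCACT/2: at [8, 20, 29] ⇒ [10, 22, 31]
  BxoIX (CTGGCC, off=3): no sites
  LmaI ACAGG/5: at [42] ⇒ [3]
  DwuIII (CAAG, off=0): no sites

All cut coordinates (distinct, sorted): [3, 10, 22, 31]

Fragment lengths:
  3→10: 7 bp
  10→22: 12 bp
  22→31: 9 bp
  31→3 (wrap): 44-31+3 = 16 bp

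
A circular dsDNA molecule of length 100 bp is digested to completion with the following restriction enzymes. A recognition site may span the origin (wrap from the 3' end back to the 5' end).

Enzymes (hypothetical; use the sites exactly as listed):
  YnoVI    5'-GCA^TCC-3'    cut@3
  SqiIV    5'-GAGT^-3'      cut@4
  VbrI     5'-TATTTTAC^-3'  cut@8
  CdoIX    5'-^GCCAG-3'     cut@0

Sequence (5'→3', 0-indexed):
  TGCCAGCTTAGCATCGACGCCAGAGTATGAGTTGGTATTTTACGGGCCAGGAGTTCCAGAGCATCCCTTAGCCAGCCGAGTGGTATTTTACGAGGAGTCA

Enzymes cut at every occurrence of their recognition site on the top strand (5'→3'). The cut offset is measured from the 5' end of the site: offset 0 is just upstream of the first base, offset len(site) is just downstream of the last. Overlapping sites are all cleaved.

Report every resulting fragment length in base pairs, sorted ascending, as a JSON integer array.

Site scan:
  YnoVI GCATCC/3: at [60] ⇒ [63]
  SqiIV GAGT/4: at [22, 28, 50, 77, 94] ⇒ [26, 32, 54, 81, 98]
  VbrI TATTTTAC/8: at [35, 83] ⇒ [43, 91]
  CdoIX GCCAG/0: at [1, 18, 45, 70] ⇒ [1, 18, 45, 70]

All cut coordinates (distinct, sorted): [1, 18, 26, 32, 43, 45, 54, 63, 70, 81, 91, 98]

Fragments:
  1→18: 17 bp
  18→26: 8 bp
  26→32: 6 bp
  32→43: 11 bp
  43→45: 2 bp
  45→54: 9 bp
  54→63: 9 bp
  63→70: 7 bp
  70→81: 11 bp
  81→91: 10 bp
  91→98: 7 bp
  98→1 (wrap): 100-98+1 = 3 bp

[2,3,6,7,7,8,9,9,10,11,11,17]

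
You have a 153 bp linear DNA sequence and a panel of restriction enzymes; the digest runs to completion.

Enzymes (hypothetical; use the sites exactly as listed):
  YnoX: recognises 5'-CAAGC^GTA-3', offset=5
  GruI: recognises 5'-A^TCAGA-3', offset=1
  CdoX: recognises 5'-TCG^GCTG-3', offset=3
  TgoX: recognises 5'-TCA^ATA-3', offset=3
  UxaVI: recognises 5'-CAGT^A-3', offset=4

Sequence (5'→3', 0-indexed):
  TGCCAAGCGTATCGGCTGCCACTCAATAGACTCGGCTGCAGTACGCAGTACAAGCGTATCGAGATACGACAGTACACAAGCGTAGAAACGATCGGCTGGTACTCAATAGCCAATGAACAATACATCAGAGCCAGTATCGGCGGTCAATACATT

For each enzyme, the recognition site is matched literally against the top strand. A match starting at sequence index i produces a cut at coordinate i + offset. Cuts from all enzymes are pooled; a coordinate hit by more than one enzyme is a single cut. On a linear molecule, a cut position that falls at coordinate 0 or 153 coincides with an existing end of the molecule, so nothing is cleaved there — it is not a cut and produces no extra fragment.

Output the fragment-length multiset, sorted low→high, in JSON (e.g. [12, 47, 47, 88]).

[6,6,7,7,8,8,8,9,11,11,11,11,13,18,19]

Scan for sites:
  YnoX (CAAGCGTA, off=5): starts [3, 50, 76] → cuts [8, 55, 81]
  GruI (ATCAGA, off=1): starts [123] → cuts [124]
  CdoX (TCGGCTG, off=3): starts [11, 31, 91] → cuts [14, 34, 94]
  TgoX (TCAATA, off=3): starts [22, 102, 143] → cuts [25, 105, 146]
  UxaVI (CAGTA, off=4): starts [38, 45, 69, 131] → cuts [42, 49, 73, 135]

All cut coordinates (distinct, sorted): [8, 14, 25, 34, 42, 49, 55, 73, 81, 94, 105, 124, 135, 146]

Fragment lengths:
  [0,8): 8 bp
  [8,14): 6 bp
  [14,25): 11 bp
  [25,34): 9 bp
  [34,42): 8 bp
  [42,49): 7 bp
  [49,55): 6 bp
  [55,73): 18 bp
  [73,81): 8 bp
  [81,94): 13 bp
  [94,105): 11 bp
  [105,124): 19 bp
  [124,135): 11 bp
  [135,146): 11 bp
  [146,153): 7 bp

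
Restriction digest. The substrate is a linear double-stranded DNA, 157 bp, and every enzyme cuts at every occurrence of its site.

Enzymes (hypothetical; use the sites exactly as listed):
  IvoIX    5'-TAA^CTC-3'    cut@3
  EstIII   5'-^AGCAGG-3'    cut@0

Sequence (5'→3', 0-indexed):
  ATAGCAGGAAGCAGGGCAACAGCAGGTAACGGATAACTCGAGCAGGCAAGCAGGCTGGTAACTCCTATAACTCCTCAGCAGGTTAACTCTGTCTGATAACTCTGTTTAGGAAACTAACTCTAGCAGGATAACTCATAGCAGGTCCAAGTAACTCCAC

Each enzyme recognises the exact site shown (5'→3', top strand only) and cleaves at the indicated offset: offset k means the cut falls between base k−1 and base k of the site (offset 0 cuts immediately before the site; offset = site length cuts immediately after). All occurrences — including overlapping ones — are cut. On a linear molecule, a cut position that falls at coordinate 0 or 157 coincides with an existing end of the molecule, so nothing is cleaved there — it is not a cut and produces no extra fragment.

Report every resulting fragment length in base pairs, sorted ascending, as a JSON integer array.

[2,4,4,5,6,6,7,8,9,10,10,11,13,13,15,16,18]

Site scan:
  IvoIX TAACTC/3: at [33, 58, 67, 83, 96, 114, 128, 148] ⇒ [36, 61, 70, 86, 99, 117, 131, 151]
  EstIII AGCAGG/0: at [2, 9, 20, 40, 48, 76, 121, 136] ⇒ [2, 9, 20, 40, 48, 76, 121, 136]

All cut coordinates (distinct, sorted): [2, 9, 20, 36, 40, 48, 61, 70, 76, 86, 99, 117, 121, 131, 136, 151]

Fragments:
  [0,2): 2 bp
  [2,9): 7 bp
  [9,20): 11 bp
  [20,36): 16 bp
  [36,40): 4 bp
  [40,48): 8 bp
  [48,61): 13 bp
  [61,70): 9 bp
  [70,76): 6 bp
  [76,86): 10 bp
  [86,99): 13 bp
  [99,117): 18 bp
  [117,121): 4 bp
  [121,131): 10 bp
  [131,136): 5 bp
  [136,151): 15 bp
  [151,157): 6 bp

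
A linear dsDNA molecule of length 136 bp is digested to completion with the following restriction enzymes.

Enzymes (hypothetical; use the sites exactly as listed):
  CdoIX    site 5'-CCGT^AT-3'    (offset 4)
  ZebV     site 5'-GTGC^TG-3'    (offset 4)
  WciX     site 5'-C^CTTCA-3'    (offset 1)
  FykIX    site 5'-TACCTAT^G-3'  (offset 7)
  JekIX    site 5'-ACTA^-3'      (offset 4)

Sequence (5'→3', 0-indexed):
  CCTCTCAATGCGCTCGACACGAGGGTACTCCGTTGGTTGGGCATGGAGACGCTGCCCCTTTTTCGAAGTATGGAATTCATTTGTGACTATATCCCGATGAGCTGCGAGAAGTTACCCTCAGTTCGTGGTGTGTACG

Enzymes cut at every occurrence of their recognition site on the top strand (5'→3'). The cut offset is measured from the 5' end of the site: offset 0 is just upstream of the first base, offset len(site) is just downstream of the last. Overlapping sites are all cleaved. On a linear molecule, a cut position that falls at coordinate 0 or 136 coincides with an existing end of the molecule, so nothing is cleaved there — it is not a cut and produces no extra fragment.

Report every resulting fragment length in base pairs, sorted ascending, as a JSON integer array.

[47,89]

Per-enzyme occurrences:
  CdoIX (CCGTAT, off=4): no sites
  ZebV (GTGCTG, off=4): no sites
  WciX (CCTTCA, off=1): no sites
  FykIX (TACCTATG, off=7): no sites
  JekIX (ACTA, off=4): starts [85] → cuts [89]

Pooled cuts: [89]

Fragments:
  [0,89): 89 bp
  [89,136): 47 bp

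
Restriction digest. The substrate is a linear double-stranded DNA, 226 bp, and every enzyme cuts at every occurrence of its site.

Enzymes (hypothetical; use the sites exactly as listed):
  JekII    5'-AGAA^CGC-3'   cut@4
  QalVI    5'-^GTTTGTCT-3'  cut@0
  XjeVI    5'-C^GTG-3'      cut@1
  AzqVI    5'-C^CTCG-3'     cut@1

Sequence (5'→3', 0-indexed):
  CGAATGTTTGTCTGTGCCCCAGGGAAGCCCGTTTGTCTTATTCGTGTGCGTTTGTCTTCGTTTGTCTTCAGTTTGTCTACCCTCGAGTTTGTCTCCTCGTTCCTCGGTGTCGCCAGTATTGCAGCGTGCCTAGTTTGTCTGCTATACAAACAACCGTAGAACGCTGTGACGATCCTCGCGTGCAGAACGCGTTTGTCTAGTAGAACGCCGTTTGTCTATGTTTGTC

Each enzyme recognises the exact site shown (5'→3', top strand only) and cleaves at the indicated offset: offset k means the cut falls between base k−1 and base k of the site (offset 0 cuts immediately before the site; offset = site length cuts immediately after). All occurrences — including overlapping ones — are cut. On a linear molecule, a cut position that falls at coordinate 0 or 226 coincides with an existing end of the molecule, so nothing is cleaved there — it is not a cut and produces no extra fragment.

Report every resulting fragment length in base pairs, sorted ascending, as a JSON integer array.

Per-enzyme occurrences:
  JekII AGAACGC/4: at [157, 183, 201] ⇒ [161, 187, 205]
  QalVI GTTTGTCT/0: at [5, 30, 49, 59, 70, 86, 132, 190, 209] ⇒ [5, 30, 49, 59, 70, 86, 132, 190, 209]
  XjeVI CGTG/1: at [42, 124, 178] ⇒ [43, 125, 179]
  AzqVI CCTCG/1: at [80, 94, 101, 173] ⇒ [81, 95, 102, 174]

All cut coordinates (distinct, sorted): [5, 30, 43, 49, 59, 70, 81, 86, 95, 102, 125, 132, 161, 174, 179, 187, 190, 205, 209]

Fragments:
  [0,5): 5 bp
  [5,30): 25 bp
  [30,43): 13 bp
  [43,49): 6 bp
  [49,59): 10 bp
  [59,70): 11 bp
  [70,81): 11 bp
  [81,86): 5 bp
  [86,95): 9 bp
  [95,102): 7 bp
  [102,125): 23 bp
  [125,132): 7 bp
  [132,161): 29 bp
  [161,174): 13 bp
  [174,179): 5 bp
  [179,187): 8 bp
  [187,190): 3 bp
  [190,205): 15 bp
  [205,209): 4 bp
  [209,226): 17 bp

[3,4,5,5,5,6,7,7,8,9,10,11,11,13,13,15,17,23,25,29]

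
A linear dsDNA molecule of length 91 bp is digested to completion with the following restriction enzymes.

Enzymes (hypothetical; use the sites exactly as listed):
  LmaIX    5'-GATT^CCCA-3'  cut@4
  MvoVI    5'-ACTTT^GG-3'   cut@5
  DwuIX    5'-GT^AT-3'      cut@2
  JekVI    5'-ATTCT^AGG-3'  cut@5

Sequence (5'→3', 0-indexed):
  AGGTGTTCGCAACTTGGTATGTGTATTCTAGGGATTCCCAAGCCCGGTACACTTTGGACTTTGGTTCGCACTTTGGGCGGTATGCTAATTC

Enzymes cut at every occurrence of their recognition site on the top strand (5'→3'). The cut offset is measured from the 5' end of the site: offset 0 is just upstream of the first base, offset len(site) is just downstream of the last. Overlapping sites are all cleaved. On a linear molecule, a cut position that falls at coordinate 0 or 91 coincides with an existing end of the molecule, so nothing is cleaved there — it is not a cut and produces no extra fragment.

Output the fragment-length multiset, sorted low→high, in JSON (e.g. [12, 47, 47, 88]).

[5,6,7,7,7,10,12,18,19]

Scan for sites:
  LmaIX (GATTCCCA, off=4): starts [32] → cuts [36]
  MvoVI (ACTTTGG, off=5): starts [50, 57, 69] → cuts [55, 62, 74]
  DwuIX (GTAT, off=2): starts [16, 22, 79] → cuts [18, 24, 81]
  JekVI (ATTCTAGG, off=5): starts [24] → cuts [29]

Pooled cuts: [18, 24, 29, 36, 55, 62, 74, 81]

Fragment lengths:
  [0,18): 18 bp
  [18,24): 6 bp
  [24,29): 5 bp
  [29,36): 7 bp
  [36,55): 19 bp
  [55,62): 7 bp
  [62,74): 12 bp
  [74,81): 7 bp
  [81,91): 10 bp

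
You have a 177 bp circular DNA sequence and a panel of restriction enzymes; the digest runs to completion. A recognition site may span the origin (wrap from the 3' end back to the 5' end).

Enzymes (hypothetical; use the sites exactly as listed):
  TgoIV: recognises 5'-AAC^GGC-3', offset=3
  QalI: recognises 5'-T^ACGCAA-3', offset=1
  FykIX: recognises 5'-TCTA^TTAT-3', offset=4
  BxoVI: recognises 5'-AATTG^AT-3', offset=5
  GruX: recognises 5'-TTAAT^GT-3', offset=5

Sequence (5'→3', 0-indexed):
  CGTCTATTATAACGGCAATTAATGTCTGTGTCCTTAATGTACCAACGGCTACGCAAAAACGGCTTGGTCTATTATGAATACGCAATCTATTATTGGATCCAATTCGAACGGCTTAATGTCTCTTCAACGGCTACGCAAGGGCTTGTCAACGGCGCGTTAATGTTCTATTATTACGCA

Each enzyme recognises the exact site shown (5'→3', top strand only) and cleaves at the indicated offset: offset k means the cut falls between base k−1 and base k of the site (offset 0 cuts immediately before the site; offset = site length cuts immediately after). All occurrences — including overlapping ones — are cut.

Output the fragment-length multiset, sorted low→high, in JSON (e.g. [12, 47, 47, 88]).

[4,4,6,7,8,8,8,10,10,10,11,11,11,15,16,18,20]

Scan for sites:
  TgoIV (AACGGC, off=3): starts [10, 43, 57, 106, 125, 147] → cuts [13, 46, 60, 109, 128, 150]
  QalI (TACGCAA, off=1): starts [49, 78, 131] → cuts [50, 79, 132]
  FykIX (TCTATTAT, off=4): starts [2, 67, 85, 163] → cuts [6, 71, 89, 167]
  BxoVI (AATTGAT, off=5): no sites
  GruX (TTAATGT, off=5): starts [18, 33, 112, 156] → cuts [23, 38, 117, 161]

All cut coordinates (distinct, sorted): [6, 13, 23, 38, 46, 50, 60, 71, 79, 89, 109, 117, 128, 132, 150, 161, 167]

Fragment lengths:
  6→13: 7 bp
  13→23: 10 bp
  23→38: 15 bp
  38→46: 8 bp
  46→50: 4 bp
  50→60: 10 bp
  60→71: 11 bp
  71→79: 8 bp
  79→89: 10 bp
  89→109: 20 bp
  109→117: 8 bp
  117→128: 11 bp
  128→132: 4 bp
  132→150: 18 bp
  150→161: 11 bp
  161→167: 6 bp
  167→6 (wrap): 177-167+6 = 16 bp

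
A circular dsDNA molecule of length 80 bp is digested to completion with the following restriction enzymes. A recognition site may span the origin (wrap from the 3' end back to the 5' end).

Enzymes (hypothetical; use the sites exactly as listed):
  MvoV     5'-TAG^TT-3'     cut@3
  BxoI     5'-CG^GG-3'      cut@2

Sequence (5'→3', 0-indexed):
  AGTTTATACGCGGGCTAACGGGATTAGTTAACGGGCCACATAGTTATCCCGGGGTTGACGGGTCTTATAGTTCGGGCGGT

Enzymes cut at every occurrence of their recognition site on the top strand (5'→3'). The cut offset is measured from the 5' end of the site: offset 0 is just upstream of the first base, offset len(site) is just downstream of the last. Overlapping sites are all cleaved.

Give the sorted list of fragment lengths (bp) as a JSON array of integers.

Per-enzyme occurrences:
  MvoV TAGTT/3: at [24, 40, 67, 79] ⇒ [2, 27, 43, 70]
  BxoI CGGG/2: at [10, 18, 31, 49, 58, 72] ⇒ [12, 20, 33, 51, 60, 74]

All cut coordinates (distinct, sorted): [2, 12, 20, 27, 33, 43, 51, 60, 70, 74]

Fragments:
  2→12: 10 bp
  12→20: 8 bp
  20→27: 7 bp
  27→33: 6 bp
  33→43: 10 bp
  43→51: 8 bp
  51→60: 9 bp
  60→70: 10 bp
  70→74: 4 bp
  74→2 (wrap): 80-74+2 = 8 bp

[4,6,7,8,8,8,9,10,10,10]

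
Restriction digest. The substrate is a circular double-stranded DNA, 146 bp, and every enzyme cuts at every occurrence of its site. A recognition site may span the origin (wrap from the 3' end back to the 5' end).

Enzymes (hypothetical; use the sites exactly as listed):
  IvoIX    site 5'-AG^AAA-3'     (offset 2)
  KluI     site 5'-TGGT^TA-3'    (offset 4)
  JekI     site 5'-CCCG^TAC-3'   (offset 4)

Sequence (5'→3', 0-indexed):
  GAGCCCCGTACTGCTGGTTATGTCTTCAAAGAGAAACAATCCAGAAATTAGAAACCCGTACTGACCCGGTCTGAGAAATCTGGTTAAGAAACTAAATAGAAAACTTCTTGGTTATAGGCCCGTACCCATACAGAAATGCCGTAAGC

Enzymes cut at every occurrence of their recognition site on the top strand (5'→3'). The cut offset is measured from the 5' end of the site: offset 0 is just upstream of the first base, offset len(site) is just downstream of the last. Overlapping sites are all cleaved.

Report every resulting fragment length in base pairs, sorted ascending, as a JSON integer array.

[4,7,7,9,10,10,11,11,11,13,15,17,21]

Site scan:
  IvoIX AGAAA/2: at [31, 42, 49, 73, 86, 97, 131] ⇒ [33, 44, 51, 75, 88, 99, 133]
  KluI TGGTTA/4: at [14, 80, 108] ⇒ [18, 84, 112]
  JekI CCCGTAC/4: at [4, 54, 118] ⇒ [8, 58, 122]

Pooled cuts: [8, 18, 33, 44, 51, 58, 75, 84, 88, 99, 112, 122, 133]

Fragment lengths:
  8→18: 10 bp
  18→33: 15 bp
  33→44: 11 bp
  44→51: 7 bp
  51→58: 7 bp
  58→75: 17 bp
  75→84: 9 bp
  84→88: 4 bp
  88→99: 11 bp
  99→112: 13 bp
  112→122: 10 bp
  122→133: 11 bp
  133→8 (wrap): 146-133+8 = 21 bp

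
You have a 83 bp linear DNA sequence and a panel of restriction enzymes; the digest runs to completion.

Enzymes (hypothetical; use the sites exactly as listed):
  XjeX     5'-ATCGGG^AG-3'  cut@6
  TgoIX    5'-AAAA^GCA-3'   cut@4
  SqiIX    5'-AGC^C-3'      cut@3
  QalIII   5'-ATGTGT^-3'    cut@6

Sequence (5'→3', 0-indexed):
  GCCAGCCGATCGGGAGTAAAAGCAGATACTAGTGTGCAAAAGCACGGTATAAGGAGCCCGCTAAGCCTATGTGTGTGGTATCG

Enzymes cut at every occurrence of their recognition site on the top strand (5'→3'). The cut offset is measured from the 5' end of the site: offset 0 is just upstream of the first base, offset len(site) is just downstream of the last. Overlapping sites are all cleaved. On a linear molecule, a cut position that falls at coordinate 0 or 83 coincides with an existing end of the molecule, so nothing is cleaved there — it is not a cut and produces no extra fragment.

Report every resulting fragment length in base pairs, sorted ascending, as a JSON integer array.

Per-enzyme occurrences:
  XjeX (ATCGGGAG, off=6): starts [8] → cuts [14]
  TgoIX (AAAAGCA, off=4): starts [17, 37] → cuts [21, 41]
  SqiIX (AGCC, off=3): starts [3, 54, 63] → cuts [6, 57, 66]
  QalIII (ATGTGT, off=6): starts [68] → cuts [74]

Pooled cuts: [6, 14, 21, 41, 57, 66, 74]

Fragment lengths:
  [0,6): 6 bp
  [6,14): 8 bp
  [14,21): 7 bp
  [21,41): 20 bp
  [41,57): 16 bp
  [57,66): 9 bp
  [66,74): 8 bp
  [74,83): 9 bp

[6,7,8,8,9,9,16,20]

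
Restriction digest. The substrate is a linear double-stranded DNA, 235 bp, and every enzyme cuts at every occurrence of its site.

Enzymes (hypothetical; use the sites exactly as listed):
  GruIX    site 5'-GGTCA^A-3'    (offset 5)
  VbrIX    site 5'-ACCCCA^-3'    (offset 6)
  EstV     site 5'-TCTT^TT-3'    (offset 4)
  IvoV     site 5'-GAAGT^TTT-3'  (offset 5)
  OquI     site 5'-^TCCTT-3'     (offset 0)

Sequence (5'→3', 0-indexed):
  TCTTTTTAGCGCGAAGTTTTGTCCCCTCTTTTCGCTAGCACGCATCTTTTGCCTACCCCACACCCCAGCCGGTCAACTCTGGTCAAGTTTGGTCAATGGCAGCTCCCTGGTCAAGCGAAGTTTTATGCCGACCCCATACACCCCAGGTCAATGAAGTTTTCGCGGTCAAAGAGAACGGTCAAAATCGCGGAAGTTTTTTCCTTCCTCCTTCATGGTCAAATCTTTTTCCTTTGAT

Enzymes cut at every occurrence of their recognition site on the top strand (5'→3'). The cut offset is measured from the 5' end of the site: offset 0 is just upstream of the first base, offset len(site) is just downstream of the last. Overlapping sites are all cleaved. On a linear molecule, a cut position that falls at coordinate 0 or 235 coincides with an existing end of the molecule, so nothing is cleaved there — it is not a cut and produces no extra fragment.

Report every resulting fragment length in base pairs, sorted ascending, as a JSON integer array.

Per-enzyme occurrences:
  GruIX GGTCAA/5: at [70, 80, 90, 108, 145, 163, 176, 213] ⇒ [75, 85, 95, 113, 150, 168, 181, 218]
  VbrIX ACCCCA/6: at [54, 61, 130, 139] ⇒ [60, 67, 136, 145]
  EstV TCTTTT/4: at [0, 26, 44, 220] ⇒ [4, 30, 48, 224]
  IvoV GAAGTTTT/5: at [12, 116, 152, 189] ⇒ [17, 121, 157, 194]
  OquI TCCTT/0: at [198, 205, 226] ⇒ [198, 205, 226]

Pooled cuts: [4, 17, 30, 48, 60, 67, 75, 85, 95, 113, 121, 136, 145, 150, 157, 168, 181, 194, 198, 205, 218, 224, 226]

Fragment lengths:
  [0,4): 4 bp
  [4,17): 13 bp
  [17,30): 13 bp
  [30,48): 18 bp
  [48,60): 12 bp
  [60,67): 7 bp
  [67,75): 8 bp
  [75,85): 10 bp
  [85,95): 10 bp
  [95,113): 18 bp
  [113,121): 8 bp
  [121,136): 15 bp
  [136,145): 9 bp
  [145,150): 5 bp
  [150,157): 7 bp
  [157,168): 11 bp
  [168,181): 13 bp
  [181,194): 13 bp
  [194,198): 4 bp
  [198,205): 7 bp
  [205,218): 13 bp
  [218,224): 6 bp
  [224,226): 2 bp
  [226,235): 9 bp

[2,4,4,5,6,7,7,7,8,8,9,9,10,10,11,12,13,13,13,13,13,15,18,18]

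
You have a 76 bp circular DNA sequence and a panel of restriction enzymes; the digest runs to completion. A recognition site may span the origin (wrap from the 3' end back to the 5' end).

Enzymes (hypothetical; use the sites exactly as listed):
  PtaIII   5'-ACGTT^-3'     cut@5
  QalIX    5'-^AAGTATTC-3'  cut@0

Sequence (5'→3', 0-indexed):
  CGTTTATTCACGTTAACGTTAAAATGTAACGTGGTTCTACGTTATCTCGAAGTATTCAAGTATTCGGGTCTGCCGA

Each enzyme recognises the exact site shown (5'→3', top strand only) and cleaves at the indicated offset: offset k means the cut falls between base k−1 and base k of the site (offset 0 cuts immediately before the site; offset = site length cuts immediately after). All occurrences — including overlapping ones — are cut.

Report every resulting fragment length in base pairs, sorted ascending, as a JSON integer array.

Site scan:
  PtaIII ACGTT/5: at [9, 15, 38, 75] ⇒ [4, 14, 20, 43]
  QalIX AAGTATTC/0: at [49, 57] ⇒ [49, 57]

Pooled cuts: [4, 14, 20, 43, 49, 57]

Fragment lengths:
  4→14: 10 bp
  14→20: 6 bp
  20→43: 23 bp
  43→49: 6 bp
  49→57: 8 bp
  57→4 (wrap): 76-57+4 = 23 bp

[6,6,8,10,23,23]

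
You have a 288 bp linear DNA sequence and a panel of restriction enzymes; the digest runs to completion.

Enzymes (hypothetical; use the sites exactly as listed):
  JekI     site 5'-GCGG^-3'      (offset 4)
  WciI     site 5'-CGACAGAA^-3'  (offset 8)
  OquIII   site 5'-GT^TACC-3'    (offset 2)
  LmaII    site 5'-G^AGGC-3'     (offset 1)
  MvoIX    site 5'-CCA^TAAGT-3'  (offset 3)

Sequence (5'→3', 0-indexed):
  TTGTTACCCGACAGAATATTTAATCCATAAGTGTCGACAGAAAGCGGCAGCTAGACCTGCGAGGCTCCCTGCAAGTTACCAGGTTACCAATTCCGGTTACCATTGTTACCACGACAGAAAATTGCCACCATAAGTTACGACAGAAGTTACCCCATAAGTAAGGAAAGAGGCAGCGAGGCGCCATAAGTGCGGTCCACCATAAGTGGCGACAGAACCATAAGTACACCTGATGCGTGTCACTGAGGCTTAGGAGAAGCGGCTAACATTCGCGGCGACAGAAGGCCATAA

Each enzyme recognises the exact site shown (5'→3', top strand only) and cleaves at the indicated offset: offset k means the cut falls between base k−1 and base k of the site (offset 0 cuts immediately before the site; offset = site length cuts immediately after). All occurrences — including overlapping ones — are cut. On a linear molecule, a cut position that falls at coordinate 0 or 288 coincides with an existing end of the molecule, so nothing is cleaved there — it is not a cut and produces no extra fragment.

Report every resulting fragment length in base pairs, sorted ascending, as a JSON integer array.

Site scan:
  JekI GCGG/4: at [43, 188, 255, 268] ⇒ [47, 192, 259, 272]
  WciI CGACAGAA/8: at [8, 34, 111, 137, 206, 272] ⇒ [16, 42, 119, 145, 214, 280]
  OquIII GTTACC/2: at [2, 74, 82, 95, 104, 145] ⇒ [4, 76, 84, 97, 106, 147]
  LmaII GAGGC/1: at [60, 166, 174, 241] ⇒ [61, 167, 175, 242]
  MvoIX CCATAAGT/3: at [24, 127, 151, 180, 196, 214] ⇒ [27, 130, 154, 183, 199, 217]

Pooled cuts: [4, 16, 27, 42, 47, 61, 76, 84, 97, 106, 119, 130, 145, 147, 154, 167, 175, 183, 192, 199, 214, 217, 242, 259, 272, 280]

Fragment lengths:
  [0,4): 4 bp
  [4,16): 12 bp
  [16,27): 11 bp
  [27,42): 15 bp
  [42,47): 5 bp
  [47,61): 14 bp
  [61,76): 15 bp
  [76,84): 8 bp
  [84,97): 13 bp
  [97,106): 9 bp
  [106,119): 13 bp
  [119,130): 11 bp
  [130,145): 15 bp
  [145,147): 2 bp
  [147,154): 7 bp
  [154,167): 13 bp
  [167,175): 8 bp
  [175,183): 8 bp
  [183,192): 9 bp
  [192,199): 7 bp
  [199,214): 15 bp
  [214,217): 3 bp
  [217,242): 25 bp
  [242,259): 17 bp
  [259,272): 13 bp
  [272,280): 8 bp
  [280,288): 8 bp

[2,3,4,5,7,7,8,8,8,8,8,9,9,11,11,12,13,13,13,13,14,15,15,15,15,17,25]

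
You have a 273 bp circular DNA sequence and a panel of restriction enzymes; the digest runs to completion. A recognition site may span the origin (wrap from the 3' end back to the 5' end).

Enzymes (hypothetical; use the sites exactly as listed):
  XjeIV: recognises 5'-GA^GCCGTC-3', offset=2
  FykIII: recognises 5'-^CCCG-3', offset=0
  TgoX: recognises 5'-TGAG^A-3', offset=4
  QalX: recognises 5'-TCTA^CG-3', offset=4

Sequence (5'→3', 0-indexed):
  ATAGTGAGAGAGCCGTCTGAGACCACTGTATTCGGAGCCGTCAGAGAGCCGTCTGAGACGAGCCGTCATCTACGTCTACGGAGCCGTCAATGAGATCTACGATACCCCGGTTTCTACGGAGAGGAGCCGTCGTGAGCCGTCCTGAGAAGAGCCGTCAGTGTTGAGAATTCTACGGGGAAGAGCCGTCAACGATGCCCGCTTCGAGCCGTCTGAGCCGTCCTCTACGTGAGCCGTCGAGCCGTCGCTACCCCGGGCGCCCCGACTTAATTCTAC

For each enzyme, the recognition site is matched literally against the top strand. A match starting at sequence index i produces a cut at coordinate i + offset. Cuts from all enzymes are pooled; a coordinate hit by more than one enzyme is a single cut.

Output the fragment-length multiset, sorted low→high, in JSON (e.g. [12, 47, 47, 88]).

[3,4,4,4,5,5,6,6,7,8,9,9,9,9,10,10,10,10,11,11,11,11,11,11,12,13,15,15,24]

Scan for sites:
  XjeIV (GAGCCGTC, off=2): starts [9, 34, 45, 59, 80, 123, 133, 148, 179, 202, 211, 227, 235] → cuts [11, 36, 47, 61, 82, 125, 135, 150, 181, 204, 213, 229, 237]
  FykIII (CCCG, off=0): starts [105, 194, 248, 257] → cuts [105, 194, 248, 257]
  TgoX (TGAGA, off=4): starts [4, 17, 53, 90, 142, 161] → cuts [8, 21, 57, 94, 146, 165]
  QalX (TCTACG, off=4): starts [68, 74, 95, 112, 168, 220] → cuts [72, 78, 99, 116, 172, 224]

Pooled cuts: [8, 11, 21, 36, 47, 57, 61, 72, 78, 82, 94, 99, 105, 116, 125, 135, 146, 150, 165, 172, 181, 194, 204, 213, 224, 229, 237, 248, 257]

Fragments:
  8→11: 3 bp
  11→21: 10 bp
  21→36: 15 bp
  36→47: 11 bp
  47→57: 10 bp
  57→61: 4 bp
  61→72: 11 bp
  72→78: 6 bp
  78→82: 4 bp
  82→94: 12 bp
  94→99: 5 bp
  99→105: 6 bp
  105→116: 11 bp
  116→125: 9 bp
  125→135: 10 bp
  135→146: 11 bp
  146→150: 4 bp
  150→165: 15 bp
  165→172: 7 bp
  172→181: 9 bp
  181→194: 13 bp
  194→204: 10 bp
  204→213: 9 bp
  213→224: 11 bp
  224→229: 5 bp
  229→237: 8 bp
  237→248: 11 bp
  248→257: 9 bp
  257→8 (wrap): 273-257+8 = 24 bp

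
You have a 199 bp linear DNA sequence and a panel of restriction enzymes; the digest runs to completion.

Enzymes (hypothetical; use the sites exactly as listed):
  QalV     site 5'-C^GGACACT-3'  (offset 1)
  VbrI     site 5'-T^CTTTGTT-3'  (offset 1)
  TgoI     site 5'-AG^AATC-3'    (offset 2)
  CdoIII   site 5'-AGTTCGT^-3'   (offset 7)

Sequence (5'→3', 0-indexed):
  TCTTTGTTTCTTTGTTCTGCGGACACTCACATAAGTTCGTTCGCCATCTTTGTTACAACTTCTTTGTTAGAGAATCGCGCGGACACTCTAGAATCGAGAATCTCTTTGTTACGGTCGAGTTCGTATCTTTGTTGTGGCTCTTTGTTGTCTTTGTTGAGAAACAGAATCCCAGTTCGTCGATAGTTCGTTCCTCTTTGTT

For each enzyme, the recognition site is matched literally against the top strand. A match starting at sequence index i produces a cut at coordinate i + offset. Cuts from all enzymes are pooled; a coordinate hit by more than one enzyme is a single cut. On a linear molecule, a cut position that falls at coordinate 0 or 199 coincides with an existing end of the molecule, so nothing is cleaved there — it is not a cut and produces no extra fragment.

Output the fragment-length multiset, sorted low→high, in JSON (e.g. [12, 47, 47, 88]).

[1,2,4,5,7,7,7,8,8,9,11,11,11,11,13,13,14,16,20,21]

Per-enzyme occurrences:
  QalV CGGACACT/1: at [19, 79] ⇒ [20, 80]
  VbrI TCTTTGTT/1: at [0, 8, 46, 60, 102, 125, 138, 147, 191] ⇒ [1, 9, 47, 61, 103, 126, 139, 148, 192]
  TgoI AGAATC/2: at [70, 89, 96, 162] ⇒ [72, 91, 98, 164]
  CdoIII AGTTCGT/7: at [33, 117, 170, 181] ⇒ [40, 124, 177, 188]

All cut coordinates (distinct, sorted): [1, 9, 20, 40, 47, 61, 72, 80, 91, 98, 103, 124, 126, 139, 148, 164, 177, 188, 192]

Fragments:
  [0,1): 1 bp
  [1,9): 8 bp
  [9,20): 11 bp
  [20,40): 20 bp
  [40,47): 7 bp
  [47,61): 14 bp
  [61,72): 11 bp
  [72,80): 8 bp
  [80,91): 11 bp
  [91,98): 7 bp
  [98,103): 5 bp
  [103,124): 21 bp
  [124,126): 2 bp
  [126,139): 13 bp
  [139,148): 9 bp
  [148,164): 16 bp
  [164,177): 13 bp
  [177,188): 11 bp
  [188,192): 4 bp
  [192,199): 7 bp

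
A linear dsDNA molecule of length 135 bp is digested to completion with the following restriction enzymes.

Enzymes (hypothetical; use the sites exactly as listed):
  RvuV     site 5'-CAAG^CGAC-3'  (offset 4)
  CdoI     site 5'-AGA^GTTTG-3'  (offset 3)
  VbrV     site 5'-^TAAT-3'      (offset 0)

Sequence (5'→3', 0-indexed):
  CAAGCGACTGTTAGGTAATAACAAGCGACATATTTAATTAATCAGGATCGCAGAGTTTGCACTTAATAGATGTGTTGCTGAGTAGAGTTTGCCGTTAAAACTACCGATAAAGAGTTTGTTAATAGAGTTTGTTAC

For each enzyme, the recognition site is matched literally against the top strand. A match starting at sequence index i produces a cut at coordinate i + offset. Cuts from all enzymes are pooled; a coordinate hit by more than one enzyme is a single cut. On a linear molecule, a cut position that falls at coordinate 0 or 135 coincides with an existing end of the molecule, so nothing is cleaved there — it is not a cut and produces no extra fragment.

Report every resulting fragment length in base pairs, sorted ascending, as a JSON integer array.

[4,4,6,7,9,9,9,10,11,16,23,27]

Scan for sites:
  RvuV CAAGCGAC/4: at [0, 21] ⇒ [4, 25]
  CdoI AGAGTTTG/3: at [51, 83, 110, 123] ⇒ [54, 86, 113, 126]
  VbrV TAAT/0: at [15, 34, 38, 63, 119] ⇒ [15, 34, 38, 63, 119]

Pooled cuts: [4, 15, 25, 34, 38, 54, 63, 86, 113, 119, 126]

Fragment lengths:
  [0,4): 4 bp
  [4,15): 11 bp
  [15,25): 10 bp
  [25,34): 9 bp
  [34,38): 4 bp
  [38,54): 16 bp
  [54,63): 9 bp
  [63,86): 23 bp
  [86,113): 27 bp
  [113,119): 6 bp
  [119,126): 7 bp
  [126,135): 9 bp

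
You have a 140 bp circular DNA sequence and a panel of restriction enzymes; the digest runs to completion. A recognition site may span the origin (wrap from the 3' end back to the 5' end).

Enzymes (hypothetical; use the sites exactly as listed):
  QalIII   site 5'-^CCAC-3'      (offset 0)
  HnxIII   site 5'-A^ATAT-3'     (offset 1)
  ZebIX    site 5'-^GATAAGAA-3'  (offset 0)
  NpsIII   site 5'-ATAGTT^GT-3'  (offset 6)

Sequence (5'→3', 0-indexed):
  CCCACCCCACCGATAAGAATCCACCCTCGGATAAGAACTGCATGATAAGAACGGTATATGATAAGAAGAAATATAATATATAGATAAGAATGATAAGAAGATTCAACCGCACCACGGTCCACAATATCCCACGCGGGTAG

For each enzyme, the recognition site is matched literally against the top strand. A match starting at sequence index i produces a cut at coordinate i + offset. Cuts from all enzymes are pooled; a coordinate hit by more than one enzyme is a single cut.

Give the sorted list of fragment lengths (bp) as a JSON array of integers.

Site scan:
  QalIII (CCAC, off=0): starts [1, 6, 20, 111, 118, 128] → cuts [1, 6, 20, 111, 118, 128]
  HnxIII (AATAT, off=1): starts [69, 74, 122] → cuts [70, 75, 123]
  ZebIX (GATAAGAA, off=0): starts [11, 29, 43, 59, 82, 91] → cuts [11, 29, 43, 59, 82, 91]
  NpsIII (ATAGTTGT, off=6): no sites

All cut coordinates (distinct, sorted): [1, 6, 11, 20, 29, 43, 59, 70, 75, 82, 91, 111, 118, 123, 128]

Fragments:
  1→6: 5 bp
  6→11: 5 bp
  11→20: 9 bp
  20→29: 9 bp
  29→43: 14 bp
  43→59: 16 bp
  59→70: 11 bp
  70→75: 5 bp
  75→82: 7 bp
  82→91: 9 bp
  91→111: 20 bp
  111→118: 7 bp
  118→123: 5 bp
  123→128: 5 bp
  128→1 (wrap): 140-128+1 = 13 bp

[5,5,5,5,5,7,7,9,9,9,11,13,14,16,20]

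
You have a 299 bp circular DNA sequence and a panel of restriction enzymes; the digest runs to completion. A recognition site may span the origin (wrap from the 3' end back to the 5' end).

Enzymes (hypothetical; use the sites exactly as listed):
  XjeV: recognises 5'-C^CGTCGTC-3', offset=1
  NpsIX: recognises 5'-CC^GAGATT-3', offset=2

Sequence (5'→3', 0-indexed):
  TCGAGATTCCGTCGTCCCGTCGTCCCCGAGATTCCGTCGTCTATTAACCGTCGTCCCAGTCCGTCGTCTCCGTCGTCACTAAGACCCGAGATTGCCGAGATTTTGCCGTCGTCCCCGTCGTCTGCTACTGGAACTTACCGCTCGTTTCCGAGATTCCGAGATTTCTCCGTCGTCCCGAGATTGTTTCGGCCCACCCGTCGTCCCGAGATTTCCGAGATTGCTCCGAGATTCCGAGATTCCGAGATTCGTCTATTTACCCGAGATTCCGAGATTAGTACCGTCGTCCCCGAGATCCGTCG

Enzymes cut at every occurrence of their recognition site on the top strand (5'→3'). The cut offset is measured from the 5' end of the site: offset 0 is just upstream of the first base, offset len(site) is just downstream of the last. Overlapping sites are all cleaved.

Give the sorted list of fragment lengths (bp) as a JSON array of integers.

Scan for sites:
  XjeV CCGTCGTC/1: at [8, 16, 33, 47, 60, 69, 105, 114, 166, 194, 277, 293] ⇒ [9, 17, 34, 48, 61, 70, 106, 115, 167, 195, 278, 294]
  NpsIX CCGAGATT/2: at [25, 85, 94, 147, 155, 174, 202, 211, 222, 230, 238, 257, 265] ⇒ [27, 87, 96, 149, 157, 176, 204, 213, 224, 232, 240, 259, 267]

All cut coordinates (distinct, sorted): [9, 17, 27, 34, 48, 61, 70, 87, 96, 106, 115, 149, 157, 167, 176, 195, 204, 213, 224, 232, 240, 259, 267, 278, 294]

Fragments:
  9→17: 8 bp
  17→27: 10 bp
  27→34: 7 bp
  34→48: 14 bp
  48→61: 13 bp
  61→70: 9 bp
  70→87: 17 bp
  87→96: 9 bp
  96→106: 10 bp
  106→115: 9 bp
  115→149: 34 bp
  149→157: 8 bp
  157→167: 10 bp
  167→176: 9 bp
  176→195: 19 bp
  195→204: 9 bp
  204→213: 9 bp
  213→224: 11 bp
  224→232: 8 bp
  232→240: 8 bp
  240→259: 19 bp
  259→267: 8 bp
  267→278: 11 bp
  278→294: 16 bp
  294→9 (wrap): 299-294+9 = 14 bp

[7,8,8,8,8,8,9,9,9,9,9,9,10,10,10,11,11,13,14,14,16,17,19,19,34]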